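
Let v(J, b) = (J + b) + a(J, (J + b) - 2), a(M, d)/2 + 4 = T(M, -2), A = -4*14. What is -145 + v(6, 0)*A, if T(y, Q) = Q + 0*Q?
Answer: 191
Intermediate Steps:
A = -56
T(y, Q) = Q (T(y, Q) = Q + 0 = Q)
a(M, d) = -12 (a(M, d) = -8 + 2*(-2) = -8 - 4 = -12)
v(J, b) = -12 + J + b (v(J, b) = (J + b) - 12 = -12 + J + b)
-145 + v(6, 0)*A = -145 + (-12 + 6 + 0)*(-56) = -145 - 6*(-56) = -145 + 336 = 191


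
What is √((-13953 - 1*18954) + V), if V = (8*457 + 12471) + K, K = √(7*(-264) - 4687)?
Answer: √(-16780 + I*√6535) ≈ 0.312 + 129.54*I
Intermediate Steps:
K = I*√6535 (K = √(-1848 - 4687) = √(-6535) = I*√6535 ≈ 80.839*I)
V = 16127 + I*√6535 (V = (8*457 + 12471) + I*√6535 = (3656 + 12471) + I*√6535 = 16127 + I*√6535 ≈ 16127.0 + 80.839*I)
√((-13953 - 1*18954) + V) = √((-13953 - 1*18954) + (16127 + I*√6535)) = √((-13953 - 18954) + (16127 + I*√6535)) = √(-32907 + (16127 + I*√6535)) = √(-16780 + I*√6535)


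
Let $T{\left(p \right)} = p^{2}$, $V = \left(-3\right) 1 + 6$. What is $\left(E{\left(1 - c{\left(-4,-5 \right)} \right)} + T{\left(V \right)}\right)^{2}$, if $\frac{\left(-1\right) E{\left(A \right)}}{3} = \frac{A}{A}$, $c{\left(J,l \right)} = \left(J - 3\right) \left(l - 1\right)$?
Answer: $36$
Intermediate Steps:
$c{\left(J,l \right)} = \left(-1 + l\right) \left(-3 + J\right)$ ($c{\left(J,l \right)} = \left(-3 + J\right) \left(-1 + l\right) = \left(-1 + l\right) \left(-3 + J\right)$)
$V = 3$ ($V = -3 + 6 = 3$)
$E{\left(A \right)} = -3$ ($E{\left(A \right)} = - 3 \frac{A}{A} = \left(-3\right) 1 = -3$)
$\left(E{\left(1 - c{\left(-4,-5 \right)} \right)} + T{\left(V \right)}\right)^{2} = \left(-3 + 3^{2}\right)^{2} = \left(-3 + 9\right)^{2} = 6^{2} = 36$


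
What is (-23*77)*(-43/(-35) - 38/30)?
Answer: 1012/15 ≈ 67.467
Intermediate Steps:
(-23*77)*(-43/(-35) - 38/30) = -1771*(-43*(-1/35) - 38*1/30) = -1771*(43/35 - 19/15) = -1771*(-4/105) = 1012/15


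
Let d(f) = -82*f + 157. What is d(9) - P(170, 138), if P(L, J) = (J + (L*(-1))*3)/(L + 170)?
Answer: -49292/85 ≈ -579.91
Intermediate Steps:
d(f) = 157 - 82*f
P(L, J) = (J - 3*L)/(170 + L) (P(L, J) = (J - L*3)/(170 + L) = (J - 3*L)/(170 + L))
d(9) - P(170, 138) = (157 - 82*9) - (138 - 3*170)/(170 + 170) = (157 - 738) - (138 - 510)/340 = -581 - (-372)/340 = -581 - 1*(-93/85) = -581 + 93/85 = -49292/85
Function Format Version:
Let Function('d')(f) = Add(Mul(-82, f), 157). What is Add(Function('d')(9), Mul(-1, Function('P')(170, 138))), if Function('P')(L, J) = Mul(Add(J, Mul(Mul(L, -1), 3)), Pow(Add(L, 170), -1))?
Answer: Rational(-49292, 85) ≈ -579.91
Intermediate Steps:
Function('d')(f) = Add(157, Mul(-82, f))
Function('P')(L, J) = Mul(Pow(Add(170, L), -1), Add(J, Mul(-3, L))) (Function('P')(L, J) = Mul(Add(J, Mul(Mul(-1, L), 3)), Pow(Add(170, L), -1)) = Mul(Add(J, Mul(-3, L)), Pow(Add(170, L), -1)) = Mul(Pow(Add(170, L), -1), Add(J, Mul(-3, L))))
Add(Function('d')(9), Mul(-1, Function('P')(170, 138))) = Add(Add(157, Mul(-82, 9)), Mul(-1, Mul(Pow(Add(170, 170), -1), Add(138, Mul(-3, 170))))) = Add(Add(157, -738), Mul(-1, Mul(Pow(340, -1), Add(138, -510)))) = Add(-581, Mul(-1, Mul(Rational(1, 340), -372))) = Add(-581, Mul(-1, Rational(-93, 85))) = Add(-581, Rational(93, 85)) = Rational(-49292, 85)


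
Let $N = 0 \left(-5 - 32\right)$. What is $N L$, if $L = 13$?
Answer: $0$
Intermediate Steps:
$N = 0$ ($N = 0 \left(-37\right) = 0$)
$N L = 0 \cdot 13 = 0$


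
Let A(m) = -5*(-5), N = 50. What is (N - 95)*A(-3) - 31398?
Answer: -32523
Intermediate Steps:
A(m) = 25
(N - 95)*A(-3) - 31398 = (50 - 95)*25 - 31398 = -45*25 - 31398 = -1125 - 31398 = -32523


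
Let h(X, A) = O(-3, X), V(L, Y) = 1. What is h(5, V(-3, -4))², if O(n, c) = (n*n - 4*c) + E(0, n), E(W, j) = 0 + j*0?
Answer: 121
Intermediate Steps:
E(W, j) = 0 (E(W, j) = 0 + 0 = 0)
O(n, c) = n² - 4*c (O(n, c) = (n*n - 4*c) + 0 = (n² - 4*c) + 0 = n² - 4*c)
h(X, A) = 9 - 4*X (h(X, A) = (-3)² - 4*X = 9 - 4*X)
h(5, V(-3, -4))² = (9 - 4*5)² = (9 - 20)² = (-11)² = 121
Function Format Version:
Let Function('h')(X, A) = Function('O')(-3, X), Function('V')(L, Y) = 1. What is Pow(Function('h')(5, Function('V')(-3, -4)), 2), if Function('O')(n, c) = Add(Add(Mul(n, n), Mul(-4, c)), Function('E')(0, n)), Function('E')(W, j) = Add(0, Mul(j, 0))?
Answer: 121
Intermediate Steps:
Function('E')(W, j) = 0 (Function('E')(W, j) = Add(0, 0) = 0)
Function('O')(n, c) = Add(Pow(n, 2), Mul(-4, c)) (Function('O')(n, c) = Add(Add(Mul(n, n), Mul(-4, c)), 0) = Add(Add(Pow(n, 2), Mul(-4, c)), 0) = Add(Pow(n, 2), Mul(-4, c)))
Function('h')(X, A) = Add(9, Mul(-4, X)) (Function('h')(X, A) = Add(Pow(-3, 2), Mul(-4, X)) = Add(9, Mul(-4, X)))
Pow(Function('h')(5, Function('V')(-3, -4)), 2) = Pow(Add(9, Mul(-4, 5)), 2) = Pow(Add(9, -20), 2) = Pow(-11, 2) = 121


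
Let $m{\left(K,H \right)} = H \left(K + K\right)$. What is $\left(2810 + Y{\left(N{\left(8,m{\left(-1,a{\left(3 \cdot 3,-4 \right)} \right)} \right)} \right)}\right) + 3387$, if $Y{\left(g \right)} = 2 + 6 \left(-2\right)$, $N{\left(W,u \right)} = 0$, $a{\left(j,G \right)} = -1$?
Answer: $6187$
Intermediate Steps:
$m{\left(K,H \right)} = 2 H K$ ($m{\left(K,H \right)} = H 2 K = 2 H K$)
$Y{\left(g \right)} = -10$ ($Y{\left(g \right)} = 2 - 12 = -10$)
$\left(2810 + Y{\left(N{\left(8,m{\left(-1,a{\left(3 \cdot 3,-4 \right)} \right)} \right)} \right)}\right) + 3387 = \left(2810 - 10\right) + 3387 = 2800 + 3387 = 6187$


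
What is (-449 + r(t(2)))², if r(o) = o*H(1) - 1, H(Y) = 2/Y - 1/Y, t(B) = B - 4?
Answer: 204304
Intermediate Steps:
t(B) = -4 + B
H(Y) = 1/Y
r(o) = -1 + o (r(o) = o/1 - 1 = o*1 - 1 = o - 1 = -1 + o)
(-449 + r(t(2)))² = (-449 + (-1 + (-4 + 2)))² = (-449 + (-1 - 2))² = (-449 - 3)² = (-452)² = 204304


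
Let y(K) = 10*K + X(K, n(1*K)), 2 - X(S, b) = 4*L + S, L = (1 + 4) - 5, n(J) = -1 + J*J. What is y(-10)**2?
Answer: 7744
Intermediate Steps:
n(J) = -1 + J**2
L = 0 (L = 5 - 5 = 0)
X(S, b) = 2 - S (X(S, b) = 2 - (4*0 + S) = 2 - (0 + S) = 2 - S)
y(K) = 2 + 9*K (y(K) = 10*K + (2 - K) = 2 + 9*K)
y(-10)**2 = (2 + 9*(-10))**2 = (2 - 90)**2 = (-88)**2 = 7744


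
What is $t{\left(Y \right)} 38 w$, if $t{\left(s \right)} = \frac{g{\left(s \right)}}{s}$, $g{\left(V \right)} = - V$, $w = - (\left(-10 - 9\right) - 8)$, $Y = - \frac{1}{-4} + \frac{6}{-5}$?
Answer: $-1026$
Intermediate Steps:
$Y = - \frac{19}{20}$ ($Y = \left(-1\right) \left(- \frac{1}{4}\right) + 6 \left(- \frac{1}{5}\right) = \frac{1}{4} - \frac{6}{5} = - \frac{19}{20} \approx -0.95$)
$w = 27$ ($w = - (-19 - 8) = \left(-1\right) \left(-27\right) = 27$)
$t{\left(s \right)} = -1$ ($t{\left(s \right)} = \frac{\left(-1\right) s}{s} = -1$)
$t{\left(Y \right)} 38 w = \left(-1\right) 38 \cdot 27 = \left(-38\right) 27 = -1026$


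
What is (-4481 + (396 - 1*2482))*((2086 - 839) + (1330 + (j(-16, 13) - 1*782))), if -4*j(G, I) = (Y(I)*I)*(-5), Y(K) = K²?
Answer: -119289555/4 ≈ -2.9822e+7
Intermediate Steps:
j(G, I) = 5*I³/4 (j(G, I) = -I²*I*(-5)/4 = -I³*(-5)/4 = -(-5)*I³/4 = 5*I³/4)
(-4481 + (396 - 1*2482))*((2086 - 839) + (1330 + (j(-16, 13) - 1*782))) = (-4481 + (396 - 1*2482))*((2086 - 839) + (1330 + ((5/4)*13³ - 1*782))) = (-4481 + (396 - 2482))*(1247 + (1330 + ((5/4)*2197 - 782))) = (-4481 - 2086)*(1247 + (1330 + (10985/4 - 782))) = -6567*(1247 + (1330 + 7857/4)) = -6567*(1247 + 13177/4) = -6567*18165/4 = -119289555/4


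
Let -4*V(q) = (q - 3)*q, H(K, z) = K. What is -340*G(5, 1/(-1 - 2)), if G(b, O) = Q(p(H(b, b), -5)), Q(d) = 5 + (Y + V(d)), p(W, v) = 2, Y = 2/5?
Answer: -2006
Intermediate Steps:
Y = ⅖ (Y = 2*(⅕) = ⅖ ≈ 0.40000)
V(q) = -q*(-3 + q)/4 (V(q) = -(q - 3)*q/4 = -(-3 + q)*q/4 = -q*(-3 + q)/4)
Q(d) = 27/5 + d*(3 - d)/4 (Q(d) = 5 + (⅖ + d*(3 - d)/4) = 27/5 + d*(3 - d)/4)
G(b, O) = 59/10 (G(b, O) = 27/5 - ¼*2*(-3 + 2) = 27/5 - ¼*2*(-1) = 27/5 + ½ = 59/10)
-340*G(5, 1/(-1 - 2)) = -340*59/10 = -2006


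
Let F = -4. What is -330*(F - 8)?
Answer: 3960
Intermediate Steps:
-330*(F - 8) = -330*(-4 - 8) = -330*(-12) = -30*(-132) = 3960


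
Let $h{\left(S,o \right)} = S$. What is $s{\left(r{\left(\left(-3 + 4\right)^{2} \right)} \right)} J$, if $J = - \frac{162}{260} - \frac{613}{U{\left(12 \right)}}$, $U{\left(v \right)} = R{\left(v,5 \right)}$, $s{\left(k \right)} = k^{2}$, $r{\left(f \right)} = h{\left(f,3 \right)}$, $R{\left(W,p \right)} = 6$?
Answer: $- \frac{20044}{195} \approx -102.79$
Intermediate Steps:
$r{\left(f \right)} = f$
$U{\left(v \right)} = 6$
$J = - \frac{20044}{195}$ ($J = - \frac{162}{260} - \frac{613}{6} = \left(-162\right) \frac{1}{260} - \frac{613}{6} = - \frac{81}{130} - \frac{613}{6} = - \frac{20044}{195} \approx -102.79$)
$s{\left(r{\left(\left(-3 + 4\right)^{2} \right)} \right)} J = \left(\left(-3 + 4\right)^{2}\right)^{2} \left(- \frac{20044}{195}\right) = \left(1^{2}\right)^{2} \left(- \frac{20044}{195}\right) = 1^{2} \left(- \frac{20044}{195}\right) = 1 \left(- \frac{20044}{195}\right) = - \frac{20044}{195}$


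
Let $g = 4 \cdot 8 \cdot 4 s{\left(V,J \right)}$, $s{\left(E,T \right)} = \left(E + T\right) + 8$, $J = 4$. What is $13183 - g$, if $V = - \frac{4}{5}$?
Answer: $\frac{58747}{5} \approx 11749.0$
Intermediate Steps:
$V = - \frac{4}{5}$ ($V = \left(-4\right) \frac{1}{5} = - \frac{4}{5} \approx -0.8$)
$s{\left(E,T \right)} = 8 + E + T$
$g = \frac{7168}{5}$ ($g = 4 \cdot 8 \cdot 4 \left(8 - \frac{4}{5} + 4\right) = 32 \cdot 4 \cdot \frac{56}{5} = 128 \cdot \frac{56}{5} = \frac{7168}{5} \approx 1433.6$)
$13183 - g = 13183 - \frac{7168}{5} = \frac{58747}{5}$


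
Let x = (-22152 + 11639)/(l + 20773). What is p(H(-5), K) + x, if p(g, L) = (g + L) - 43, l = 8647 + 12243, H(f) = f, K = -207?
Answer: -10634578/41663 ≈ -255.25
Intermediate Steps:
l = 20890
p(g, L) = -43 + L + g (p(g, L) = (L + g) - 43 = -43 + L + g)
x = -10513/41663 (x = (-22152 + 11639)/(20890 + 20773) = -10513/41663 ≈ -0.25233)
p(H(-5), K) + x = (-43 - 207 - 5) - 10513/41663 = -255 - 10513/41663 = -10634578/41663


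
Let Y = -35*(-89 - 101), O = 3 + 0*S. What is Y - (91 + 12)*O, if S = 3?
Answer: 6341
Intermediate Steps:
O = 3 (O = 3 + 0*3 = 3 + 0 = 3)
Y = 6650 (Y = -35*(-190) = 6650)
Y - (91 + 12)*O = 6650 - (91 + 12)*3 = 6650 - 103*3 = 6650 - 1*309 = 6650 - 309 = 6341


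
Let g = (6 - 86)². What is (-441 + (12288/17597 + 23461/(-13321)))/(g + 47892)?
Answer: -51811902343/6363284006002 ≈ -0.0081423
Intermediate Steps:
g = 6400 (g = (-80)² = 6400)
(-441 + (12288/17597 + 23461/(-13321)))/(g + 47892) = (-441 + (12288/17597 + 23461/(-13321)))/(6400 + 47892) = (-441 + (12288*(1/17597) + 23461*(-1/13321)))/54292 = (-441 + (12288/17597 - 23461/13321))*(1/54292) = (-441 - 249154769/234409637)*(1/54292) = -103623804686/234409637*1/54292 = -51811902343/6363284006002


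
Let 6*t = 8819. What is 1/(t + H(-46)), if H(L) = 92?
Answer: 6/9371 ≈ 0.00064027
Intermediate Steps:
t = 8819/6 (t = (⅙)*8819 = 8819/6 ≈ 1469.8)
1/(t + H(-46)) = 1/(8819/6 + 92) = 1/(9371/6) = 6/9371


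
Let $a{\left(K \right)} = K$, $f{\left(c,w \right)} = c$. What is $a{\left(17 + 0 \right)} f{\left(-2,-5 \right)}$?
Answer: $-34$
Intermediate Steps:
$a{\left(17 + 0 \right)} f{\left(-2,-5 \right)} = \left(17 + 0\right) \left(-2\right) = 17 \left(-2\right) = -34$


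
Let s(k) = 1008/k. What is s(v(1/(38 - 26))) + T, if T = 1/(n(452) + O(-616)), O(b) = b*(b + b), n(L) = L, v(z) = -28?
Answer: -27337103/759364 ≈ -36.000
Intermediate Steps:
O(b) = 2*b**2 (O(b) = b*(2*b) = 2*b**2)
T = 1/759364 (T = 1/(452 + 2*(-616)**2) = 1/(452 + 2*379456) = 1/(452 + 758912) = 1/759364 ≈ 1.3169e-6)
s(v(1/(38 - 26))) + T = 1008/(-28) + 1/759364 = 1008*(-1/28) + 1/759364 = -36 + 1/759364 = -27337103/759364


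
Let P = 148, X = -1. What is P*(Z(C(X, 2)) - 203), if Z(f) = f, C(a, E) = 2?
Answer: -29748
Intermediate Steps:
P*(Z(C(X, 2)) - 203) = 148*(2 - 203) = 148*(-201) = -29748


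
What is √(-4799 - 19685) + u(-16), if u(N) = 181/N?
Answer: -181/16 + 2*I*√6121 ≈ -11.313 + 156.47*I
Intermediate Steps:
√(-4799 - 19685) + u(-16) = √(-4799 - 19685) + 181/(-16) = √(-24484) + 181*(-1/16) = 2*I*√6121 - 181/16 = -181/16 + 2*I*√6121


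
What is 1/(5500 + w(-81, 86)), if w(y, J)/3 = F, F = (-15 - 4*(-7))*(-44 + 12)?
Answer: 1/4252 ≈ 0.00023518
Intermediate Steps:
F = -416 (F = (-15 + 28)*(-32) = 13*(-32) = -416)
w(y, J) = -1248 (w(y, J) = 3*(-416) = -1248)
1/(5500 + w(-81, 86)) = 1/(5500 - 1248) = 1/4252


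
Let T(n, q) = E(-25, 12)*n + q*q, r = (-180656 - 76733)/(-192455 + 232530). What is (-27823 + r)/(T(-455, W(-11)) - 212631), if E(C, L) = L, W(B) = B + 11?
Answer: 1115264114/8739996825 ≈ 0.12760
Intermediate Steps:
W(B) = 11 + B
r = -257389/40075 ≈ -6.4227
T(n, q) = q**2 + 12*n (T(n, q) = 12*n + q*q = 12*n + q**2 = q**2 + 12*n)
(-27823 + r)/(T(-455, W(-11)) - 212631) = (-27823 - 257389/40075)/(((11 - 11)**2 + 12*(-455)) - 212631) = -1115264114/(40075*((0**2 - 5460) - 212631)) = -1115264114/(40075*((0 - 5460) - 212631)) = -1115264114/(40075*(-5460 - 212631)) = -1115264114/40075/(-218091) = -1115264114/40075*(-1/218091) = 1115264114/8739996825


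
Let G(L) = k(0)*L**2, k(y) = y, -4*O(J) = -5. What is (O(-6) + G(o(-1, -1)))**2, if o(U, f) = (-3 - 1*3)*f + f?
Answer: 25/16 ≈ 1.5625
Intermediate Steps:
O(J) = 5/4 (O(J) = -1/4*(-5) = 5/4)
o(U, f) = -5*f (o(U, f) = (-3 - 3)*f + f = -6*f + f = -5*f)
G(L) = 0 (G(L) = 0*L**2 = 0)
(O(-6) + G(o(-1, -1)))**2 = (5/4 + 0)**2 = (5/4)**2 = 25/16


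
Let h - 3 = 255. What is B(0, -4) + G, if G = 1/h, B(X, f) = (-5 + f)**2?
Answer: 20899/258 ≈ 81.004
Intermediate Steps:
h = 258 (h = 3 + 255 = 258)
G = 1/258 ≈ 0.0038760
B(0, -4) + G = (-5 - 4)**2 + 1/258 = (-9)**2 + 1/258 = 81 + 1/258 = 20899/258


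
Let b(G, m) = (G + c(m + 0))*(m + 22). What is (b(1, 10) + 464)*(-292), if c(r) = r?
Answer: -238272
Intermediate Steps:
b(G, m) = (22 + m)*(G + m) (b(G, m) = (G + (m + 0))*(m + 22) = (G + m)*(22 + m) = (22 + m)*(G + m))
(b(1, 10) + 464)*(-292) = ((10² + 22*1 + 22*10 + 1*10) + 464)*(-292) = ((100 + 22 + 220 + 10) + 464)*(-292) = (352 + 464)*(-292) = 816*(-292) = -238272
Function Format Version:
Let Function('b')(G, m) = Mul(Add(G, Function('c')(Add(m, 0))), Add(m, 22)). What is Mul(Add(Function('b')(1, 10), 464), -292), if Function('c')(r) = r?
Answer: -238272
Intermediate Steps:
Function('b')(G, m) = Mul(Add(22, m), Add(G, m)) (Function('b')(G, m) = Mul(Add(G, Add(m, 0)), Add(m, 22)) = Mul(Add(G, m), Add(22, m)) = Mul(Add(22, m), Add(G, m)))
Mul(Add(Function('b')(1, 10), 464), -292) = Mul(Add(Add(Pow(10, 2), Mul(22, 1), Mul(22, 10), Mul(1, 10)), 464), -292) = Mul(Add(Add(100, 22, 220, 10), 464), -292) = Mul(Add(352, 464), -292) = Mul(816, -292) = -238272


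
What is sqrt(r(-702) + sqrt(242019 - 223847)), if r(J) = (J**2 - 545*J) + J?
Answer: sqrt(874692 + 2*sqrt(4543)) ≈ 935.32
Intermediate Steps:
r(J) = J**2 - 544*J
sqrt(r(-702) + sqrt(242019 - 223847)) = sqrt(-702*(-544 - 702) + sqrt(242019 - 223847)) = sqrt(-702*(-1246) + sqrt(18172)) = sqrt(874692 + 2*sqrt(4543))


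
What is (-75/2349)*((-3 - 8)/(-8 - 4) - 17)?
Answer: 4825/9396 ≈ 0.51352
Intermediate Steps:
(-75/2349)*((-3 - 8)/(-8 - 4) - 17) = (-75*1/2349)*(-11/(-12) - 17) = -25*(-11*(-1/12) - 17)/783 = -25*(11/12 - 17)/783 = -25/783*(-193/12) = 4825/9396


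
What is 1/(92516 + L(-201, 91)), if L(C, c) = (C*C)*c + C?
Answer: 1/3768806 ≈ 2.6534e-7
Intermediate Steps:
L(C, c) = C + c*C**2 (L(C, c) = C**2*c + C = c*C**2 + C = C + c*C**2)
1/(92516 + L(-201, 91)) = 1/(92516 - 201*(1 - 201*91)) = 1/(92516 - 201*(1 - 18291)) = 1/(92516 - 201*(-18290)) = 1/(92516 + 3676290) = 1/3768806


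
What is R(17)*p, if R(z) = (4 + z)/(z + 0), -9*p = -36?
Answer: 84/17 ≈ 4.9412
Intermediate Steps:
p = 4 (p = -1/9*(-36) = 4)
R(z) = (4 + z)/z
R(17)*p = ((4 + 17)/17)*4 = ((1/17)*21)*4 = (21/17)*4 = 84/17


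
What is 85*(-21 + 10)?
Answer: -935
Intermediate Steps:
85*(-21 + 10) = 85*(-11) = -935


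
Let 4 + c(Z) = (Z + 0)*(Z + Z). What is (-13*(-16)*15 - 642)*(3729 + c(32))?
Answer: 14305494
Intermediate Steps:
c(Z) = -4 + 2*Z**2 (c(Z) = -4 + (Z + 0)*(Z + Z) = -4 + Z*(2*Z) = -4 + 2*Z**2)
(-13*(-16)*15 - 642)*(3729 + c(32)) = (-13*(-16)*15 - 642)*(3729 + (-4 + 2*32**2)) = (208*15 - 642)*(3729 + (-4 + 2*1024)) = (3120 - 642)*(3729 + (-4 + 2048)) = 2478*(3729 + 2044) = 2478*5773 = 14305494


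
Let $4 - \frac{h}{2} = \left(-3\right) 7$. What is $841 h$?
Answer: $42050$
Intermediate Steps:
$h = 50$ ($h = 8 - 2 \left(\left(-3\right) 7\right) = 8 - -42 = 8 + 42 = 50$)
$841 h = 841 \cdot 50 = 42050$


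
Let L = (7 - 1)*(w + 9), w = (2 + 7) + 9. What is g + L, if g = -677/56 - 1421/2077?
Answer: 17356839/116312 ≈ 149.23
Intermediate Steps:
w = 18 (w = 9 + 9 = 18)
L = 162 (L = (7 - 1)*(18 + 9) = 6*27 = 162)
g = -1485705/116312 (g = -677*1/56 - 1421*1/2077 = -677/56 - 1421/2077 = -1485705/116312 ≈ -12.773)
g + L = -1485705/116312 + 162 = 17356839/116312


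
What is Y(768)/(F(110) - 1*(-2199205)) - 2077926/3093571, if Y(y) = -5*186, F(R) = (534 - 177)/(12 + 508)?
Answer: -2377785122146782/3537767446153447 ≈ -0.67211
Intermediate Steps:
F(R) = 357/520
Y(y) = -930
Y(768)/(F(110) - 1*(-2199205)) - 2077926/3093571 = -930/(357/520 - 1*(-2199205)) - 2077926/3093571 = -930/(357/520 + 2199205) - 2077926*1/3093571 = -930/1143586957/520 - 2077926/3093571 = -930*520/1143586957 - 2077926/3093571 = -483600/1143586957 - 2077926/3093571 = -2377785122146782/3537767446153447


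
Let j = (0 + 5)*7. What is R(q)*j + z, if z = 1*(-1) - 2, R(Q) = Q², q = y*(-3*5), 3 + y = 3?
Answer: -3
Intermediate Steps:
y = 0 (y = -3 + 3 = 0)
q = 0 (q = 0*(-3*5) = 0*(-15) = 0)
j = 35 (j = 5*7 = 35)
z = -3 (z = -1 - 2 = -3)
R(q)*j + z = 0²*35 - 3 = 0*35 - 3 = 0 - 3 = -3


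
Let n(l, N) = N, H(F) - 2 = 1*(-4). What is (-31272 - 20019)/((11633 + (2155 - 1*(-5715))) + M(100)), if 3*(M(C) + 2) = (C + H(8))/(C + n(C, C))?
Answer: -15387300/5850349 ≈ -2.6301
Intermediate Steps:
H(F) = -2 (H(F) = 2 + 1*(-4) = 2 - 4 = -2)
M(C) = -2 + (-2 + C)/(6*C) (M(C) = -2 + ((C - 2)/(C + C))/3 = -2 + ((-2 + C)/((2*C)))/3 = -2 + ((-2 + C)*(1/(2*C)))/3 = -2 + ((-2 + C)/(2*C))/3 = -2 + (-2 + C)/(6*C))
(-31272 - 20019)/((11633 + (2155 - 1*(-5715))) + M(100)) = (-31272 - 20019)/((11633 + (2155 - 1*(-5715))) + (⅙)*(-2 - 11*100)/100) = -51291/((11633 + (2155 + 5715)) + (⅙)*(1/100)*(-2 - 1100)) = -51291/((11633 + 7870) + (⅙)*(1/100)*(-1102)) = -51291/(19503 - 551/300) = -51291/5850349/300 = -51291*300/5850349 = -15387300/5850349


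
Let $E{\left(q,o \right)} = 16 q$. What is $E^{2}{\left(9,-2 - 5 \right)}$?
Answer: $20736$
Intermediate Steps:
$E^{2}{\left(9,-2 - 5 \right)} = \left(16 \cdot 9\right)^{2} = 144^{2} = 20736$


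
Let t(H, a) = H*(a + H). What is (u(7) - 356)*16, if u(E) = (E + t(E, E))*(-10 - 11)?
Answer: -40976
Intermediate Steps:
t(H, a) = H*(H + a)
u(E) = -42*E**2 - 21*E (u(E) = (E + E*(E + E))*(-10 - 11) = (E + E*(2*E))*(-21) = (E + 2*E**2)*(-21) = -42*E**2 - 21*E)
(u(7) - 356)*16 = (21*7*(-1 - 2*7) - 356)*16 = (21*7*(-1 - 14) - 356)*16 = (21*7*(-15) - 356)*16 = (-2205 - 356)*16 = -2561*16 = -40976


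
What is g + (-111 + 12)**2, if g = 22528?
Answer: 32329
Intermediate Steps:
g + (-111 + 12)**2 = 22528 + (-111 + 12)**2 = 22528 + (-99)**2 = 22528 + 9801 = 32329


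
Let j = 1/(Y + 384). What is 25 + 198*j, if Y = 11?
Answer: 10073/395 ≈ 25.501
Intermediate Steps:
j = 1/395 (j = 1/(11 + 384) = 1/395 ≈ 0.0025316)
25 + 198*j = 25 + 198*(1/395) = 25 + 198/395 = 10073/395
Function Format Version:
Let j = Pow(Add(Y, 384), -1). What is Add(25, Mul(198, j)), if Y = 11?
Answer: Rational(10073, 395) ≈ 25.501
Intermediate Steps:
j = Rational(1, 395) (j = Pow(Add(11, 384), -1) = Pow(395, -1) = Rational(1, 395) ≈ 0.0025316)
Add(25, Mul(198, j)) = Add(25, Mul(198, Rational(1, 395))) = Add(25, Rational(198, 395)) = Rational(10073, 395)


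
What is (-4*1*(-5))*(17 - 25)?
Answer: -160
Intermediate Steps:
(-4*1*(-5))*(17 - 25) = -4*(-5)*(-8) = 20*(-8) = -160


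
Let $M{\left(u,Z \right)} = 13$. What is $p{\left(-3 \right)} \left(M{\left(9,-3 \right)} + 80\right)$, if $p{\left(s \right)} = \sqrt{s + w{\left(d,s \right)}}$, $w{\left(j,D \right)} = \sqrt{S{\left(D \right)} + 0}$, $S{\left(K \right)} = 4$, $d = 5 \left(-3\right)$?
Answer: $93 i \approx 93.0 i$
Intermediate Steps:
$d = -15$
$w{\left(j,D \right)} = 2$ ($w{\left(j,D \right)} = \sqrt{4 + 0} = \sqrt{4} = 2$)
$p{\left(s \right)} = \sqrt{2 + s}$ ($p{\left(s \right)} = \sqrt{s + 2} = \sqrt{2 + s}$)
$p{\left(-3 \right)} \left(M{\left(9,-3 \right)} + 80\right) = \sqrt{2 - 3} \left(13 + 80\right) = \sqrt{-1} \cdot 93 = i 93 = 93 i$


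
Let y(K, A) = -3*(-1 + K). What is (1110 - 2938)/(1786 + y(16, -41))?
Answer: -1828/1741 ≈ -1.0500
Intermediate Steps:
y(K, A) = 3 - 3*K
(1110 - 2938)/(1786 + y(16, -41)) = (1110 - 2938)/(1786 + (3 - 3*16)) = -1828/(1786 + (3 - 48)) = -1828/(1786 - 45) = -1828/1741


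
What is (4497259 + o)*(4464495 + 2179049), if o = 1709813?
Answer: 41236955943168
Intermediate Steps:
(4497259 + o)*(4464495 + 2179049) = (4497259 + 1709813)*(4464495 + 2179049) = 6207072*6643544 = 41236955943168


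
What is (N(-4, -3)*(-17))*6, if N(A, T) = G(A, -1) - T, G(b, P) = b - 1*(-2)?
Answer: -102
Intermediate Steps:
G(b, P) = 2 + b (G(b, P) = b + 2 = 2 + b)
N(A, T) = 2 + A - T (N(A, T) = (2 + A) - T = 2 + A - T)
(N(-4, -3)*(-17))*6 = ((2 - 4 - 1*(-3))*(-17))*6 = ((2 - 4 + 3)*(-17))*6 = (1*(-17))*6 = -17*6 = -102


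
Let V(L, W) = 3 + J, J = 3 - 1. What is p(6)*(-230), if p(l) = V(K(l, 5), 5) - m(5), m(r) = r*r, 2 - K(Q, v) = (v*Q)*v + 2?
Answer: 4600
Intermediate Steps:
J = 2
K(Q, v) = -Q*v² (K(Q, v) = 2 - ((v*Q)*v + 2) = 2 - ((Q*v)*v + 2) = 2 - (Q*v² + 2) = 2 - (2 + Q*v²) = 2 + (-2 - Q*v²) = -Q*v²)
m(r) = r²
V(L, W) = 5 (V(L, W) = 3 + 2 = 5)
p(l) = -20 (p(l) = 5 - 1*5² = 5 - 1*25 = 5 - 25 = -20)
p(6)*(-230) = -20*(-230) = 4600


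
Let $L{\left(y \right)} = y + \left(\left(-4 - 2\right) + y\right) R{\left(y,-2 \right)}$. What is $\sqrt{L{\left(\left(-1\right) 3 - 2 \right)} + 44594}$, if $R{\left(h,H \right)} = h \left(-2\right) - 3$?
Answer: $4 \sqrt{2782} \approx 210.98$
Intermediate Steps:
$R{\left(h,H \right)} = -3 - 2 h$ ($R{\left(h,H \right)} = - 2 h - 3 = -3 - 2 h$)
$L{\left(y \right)} = y + \left(-6 + y\right) \left(-3 - 2 y\right)$ ($L{\left(y \right)} = y + \left(\left(-4 - 2\right) + y\right) \left(-3 - 2 y\right) = y + \left(-6 + y\right) \left(-3 - 2 y\right)$)
$\sqrt{L{\left(\left(-1\right) 3 - 2 \right)} + 44594} = \sqrt{\left(18 - 2 \left(\left(-1\right) 3 - 2\right)^{2} + 10 \left(\left(-1\right) 3 - 2\right)\right) + 44594} = \sqrt{\left(18 - 2 \left(-3 - 2\right)^{2} + 10 \left(-3 - 2\right)\right) + 44594} = \sqrt{\left(18 - 2 \left(-5\right)^{2} + 10 \left(-5\right)\right) + 44594} = \sqrt{\left(18 - 50 - 50\right) + 44594} = \sqrt{-82 + 44594} = \sqrt{44512} = 4 \sqrt{2782}$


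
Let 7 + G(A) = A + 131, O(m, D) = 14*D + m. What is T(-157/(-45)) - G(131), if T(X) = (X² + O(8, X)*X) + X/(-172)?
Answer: -1033847/23220 ≈ -44.524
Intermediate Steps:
O(m, D) = m + 14*D
G(A) = 124 + A (G(A) = -7 + (A + 131) = -7 + (131 + A) = 124 + A)
T(X) = X² - X/172 + X*(8 + 14*X) (T(X) = (X² + (8 + 14*X)*X) + X/(-172) = (X² + X*(8 + 14*X)) + X*(-1/172) = (X² + X*(8 + 14*X)) - X/172 = X² - X/172 + X*(8 + 14*X))
T(-157/(-45)) - G(131) = 5*(-157/(-45))*(275 + 516*(-157/(-45)))/172 - (124 + 131) = 5*(-157*(-1/45))*(275 + 516*(-157*(-1/45)))/172 - 1*255 = (5/172)*(157/45)*(275 + 516*(157/45)) - 255 = (5/172)*(157/45)*(275 + 27004/15) - 255 = (5/172)*(157/45)*(31129/15) - 255 = 4887253/23220 - 255 = -1033847/23220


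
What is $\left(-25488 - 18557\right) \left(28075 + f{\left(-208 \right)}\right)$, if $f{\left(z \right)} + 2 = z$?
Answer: $-1227313925$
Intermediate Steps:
$f{\left(z \right)} = -2 + z$
$\left(-25488 - 18557\right) \left(28075 + f{\left(-208 \right)}\right) = \left(-25488 - 18557\right) \left(28075 - 210\right) = \left(-44045\right) 27865 = -1227313925$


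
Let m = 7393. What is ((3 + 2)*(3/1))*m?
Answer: 110895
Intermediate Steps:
((3 + 2)*(3/1))*m = ((3 + 2)*(3/1))*7393 = (5*(3*1))*7393 = (5*3)*7393 = 15*7393 = 110895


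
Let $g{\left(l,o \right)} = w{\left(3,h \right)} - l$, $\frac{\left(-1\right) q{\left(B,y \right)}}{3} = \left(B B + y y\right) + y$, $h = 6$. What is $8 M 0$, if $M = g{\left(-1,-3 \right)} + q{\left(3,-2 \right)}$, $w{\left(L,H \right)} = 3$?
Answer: $0$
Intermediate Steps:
$q{\left(B,y \right)} = - 3 y - 3 B^{2} - 3 y^{2}$ ($q{\left(B,y \right)} = - 3 \left(\left(B B + y y\right) + y\right) = - 3 \left(\left(B^{2} + y^{2}\right) + y\right) = - 3 \left(y + B^{2} + y^{2}\right) = - 3 y - 3 B^{2} - 3 y^{2}$)
$g{\left(l,o \right)} = 3 - l$
$M = -29$ ($M = \left(3 - -1\right) - \left(-6 + 12 + 27\right) = \left(3 + 1\right) - 33 = 4 - 33 = -29$)
$8 M 0 = 8 \left(-29\right) 0 = \left(-232\right) 0 = 0$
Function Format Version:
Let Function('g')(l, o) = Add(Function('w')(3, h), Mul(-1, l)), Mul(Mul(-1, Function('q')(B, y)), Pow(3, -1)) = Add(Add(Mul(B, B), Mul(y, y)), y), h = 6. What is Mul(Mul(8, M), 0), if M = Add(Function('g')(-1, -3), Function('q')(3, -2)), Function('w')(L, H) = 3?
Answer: 0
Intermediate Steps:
Function('q')(B, y) = Add(Mul(-3, y), Mul(-3, Pow(B, 2)), Mul(-3, Pow(y, 2))) (Function('q')(B, y) = Mul(-3, Add(Add(Mul(B, B), Mul(y, y)), y)) = Mul(-3, Add(Add(Pow(B, 2), Pow(y, 2)), y)) = Mul(-3, Add(y, Pow(B, 2), Pow(y, 2))) = Add(Mul(-3, y), Mul(-3, Pow(B, 2)), Mul(-3, Pow(y, 2))))
Function('g')(l, o) = Add(3, Mul(-1, l))
M = -29 (M = Add(Add(3, Mul(-1, -1)), Add(Mul(-3, -2), Mul(-3, Pow(3, 2)), Mul(-3, Pow(-2, 2)))) = Add(Add(3, 1), Add(6, Mul(-3, 9), Mul(-3, 4))) = Add(4, Add(6, -27, -12)) = Add(4, -33) = -29)
Mul(Mul(8, M), 0) = Mul(Mul(8, -29), 0) = Mul(-232, 0) = 0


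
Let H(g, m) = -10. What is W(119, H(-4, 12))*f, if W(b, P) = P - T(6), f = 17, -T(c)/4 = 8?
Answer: 374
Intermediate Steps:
T(c) = -32 (T(c) = -4*8 = -32)
W(b, P) = 32 + P (W(b, P) = P - 1*(-32) = P + 32 = 32 + P)
W(119, H(-4, 12))*f = (32 - 10)*17 = 22*17 = 374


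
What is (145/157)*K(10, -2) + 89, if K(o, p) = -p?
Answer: 14263/157 ≈ 90.847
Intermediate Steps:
(145/157)*K(10, -2) + 89 = (145/157)*(-1*(-2)) + 89 = (145*(1/157))*2 + 89 = (145/157)*2 + 89 = 290/157 + 89 = 14263/157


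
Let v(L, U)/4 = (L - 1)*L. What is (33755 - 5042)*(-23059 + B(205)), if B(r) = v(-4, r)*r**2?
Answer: 95871012933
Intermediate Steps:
v(L, U) = 4*L*(-1 + L) (v(L, U) = 4*((L - 1)*L) = 4*((-1 + L)*L) = 4*(L*(-1 + L)) = 4*L*(-1 + L))
B(r) = 80*r**2 (B(r) = (4*(-4)*(-1 - 4))*r**2 = (4*(-4)*(-5))*r**2 = 80*r**2)
(33755 - 5042)*(-23059 + B(205)) = (33755 - 5042)*(-23059 + 80*205**2) = 28713*(-23059 + 80*42025) = 28713*(-23059 + 3362000) = 28713*3338941 = 95871012933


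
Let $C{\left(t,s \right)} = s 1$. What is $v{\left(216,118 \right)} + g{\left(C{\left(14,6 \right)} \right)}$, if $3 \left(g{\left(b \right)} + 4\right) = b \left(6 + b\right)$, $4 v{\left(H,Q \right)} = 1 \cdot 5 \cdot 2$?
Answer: $\frac{45}{2} \approx 22.5$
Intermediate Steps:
$v{\left(H,Q \right)} = \frac{5}{2}$ ($v{\left(H,Q \right)} = \frac{1 \cdot 5 \cdot 2}{4} = \frac{5 \cdot 2}{4} = \frac{1}{4} \cdot 10 = \frac{5}{2}$)
$C{\left(t,s \right)} = s$
$g{\left(b \right)} = -4 + \frac{b \left(6 + b\right)}{3}$
$v{\left(216,118 \right)} + g{\left(C{\left(14,6 \right)} \right)} = \frac{5}{2} + \left(-4 + 2 \cdot 6 + \frac{6^{2}}{3}\right) = \frac{5}{2} + \left(-4 + 12 + \frac{1}{3} \cdot 36\right) = \frac{5}{2} + \left(-4 + 12 + 12\right) = \frac{5}{2} + 20 = \frac{45}{2}$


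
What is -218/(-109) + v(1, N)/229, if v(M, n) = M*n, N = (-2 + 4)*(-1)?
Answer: 456/229 ≈ 1.9913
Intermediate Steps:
N = -2 (N = 2*(-1) = -2)
-218/(-109) + v(1, N)/229 = -218/(-109) + (1*(-2))/229 = -218*(-1/109) - 2*1/229 = 2 - 2/229 = 456/229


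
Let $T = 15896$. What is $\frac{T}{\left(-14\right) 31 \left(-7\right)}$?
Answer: $\frac{7948}{1519} \approx 5.2324$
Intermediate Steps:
$\frac{T}{\left(-14\right) 31 \left(-7\right)} = \frac{15896}{\left(-14\right) 31 \left(-7\right)} = \frac{15896}{\left(-14\right) \left(-217\right)} = \frac{15896}{3038} = 15896 \cdot \frac{1}{3038} = \frac{7948}{1519}$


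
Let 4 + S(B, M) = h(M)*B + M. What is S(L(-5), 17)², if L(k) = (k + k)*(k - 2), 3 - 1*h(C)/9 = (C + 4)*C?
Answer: 49732122049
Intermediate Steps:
h(C) = 27 - 9*C*(4 + C) (h(C) = 27 - 9*(C + 4)*C = 27 - 9*(4 + C)*C = 27 - 9*C*(4 + C))
L(k) = 2*k*(-2 + k) (L(k) = (2*k)*(-2 + k) = 2*k*(-2 + k))
S(B, M) = -4 + M + B*(27 - 36*M - 9*M²) (S(B, M) = -4 + ((27 - 36*M - 9*M²)*B + M) = -4 + (B*(27 - 36*M - 9*M²) + M) = -4 + (M + B*(27 - 36*M - 9*M²)) = -4 + M + B*(27 - 36*M - 9*M²))
S(L(-5), 17)² = (-4 + 17 - 9*2*(-5)*(-2 - 5)*(-3 + 17² + 4*17))² = (-4 + 17 - 9*2*(-5)*(-7)*(-3 + 289 + 68))² = (-4 + 17 - 9*70*354)² = (-4 + 17 - 223020)² = (-223007)² = 49732122049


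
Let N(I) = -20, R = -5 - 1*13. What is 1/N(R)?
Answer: -1/20 ≈ -0.050000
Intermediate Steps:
R = -18 (R = -5 - 13 = -18)
1/N(R) = 1/(-20) = -1/20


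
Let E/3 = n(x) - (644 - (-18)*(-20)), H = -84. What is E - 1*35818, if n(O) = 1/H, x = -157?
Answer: -1026761/28 ≈ -36670.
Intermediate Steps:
n(O) = -1/84 (n(O) = 1/(-84) = -1/84)
E = -23857/28 (E = 3*(-1/84 - (644 - (-18)*(-20))) = 3*(-1/84 - (644 - 1*360)) = 3*(-1/84 - (644 - 360)) = 3*(-1/84 - 284) = 3*(-23857/84) = -23857/28 ≈ -852.04)
E - 1*35818 = -23857/28 - 1*35818 = -23857/28 - 35818 = -1026761/28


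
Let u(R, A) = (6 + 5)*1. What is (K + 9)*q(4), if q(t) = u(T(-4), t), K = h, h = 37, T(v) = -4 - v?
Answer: 506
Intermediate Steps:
K = 37
u(R, A) = 11 (u(R, A) = 11*1 = 11)
q(t) = 11
(K + 9)*q(4) = (37 + 9)*11 = 46*11 = 506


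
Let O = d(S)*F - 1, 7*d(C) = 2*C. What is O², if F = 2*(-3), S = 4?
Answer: 3025/49 ≈ 61.735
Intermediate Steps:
d(C) = 2*C/7 (d(C) = (2*C)/7 = 2*C/7)
F = -6
O = -55/7 (O = ((2/7)*4)*(-6) - 1 = (8/7)*(-6) - 1 = -48/7 - 1 = -55/7 ≈ -7.8571)
O² = (-55/7)² = 3025/49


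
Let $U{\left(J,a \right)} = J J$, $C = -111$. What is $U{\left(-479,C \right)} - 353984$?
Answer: $-124543$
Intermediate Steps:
$U{\left(J,a \right)} = J^{2}$
$U{\left(-479,C \right)} - 353984 = \left(-479\right)^{2} - 353984 = 229441 - 353984 = -124543$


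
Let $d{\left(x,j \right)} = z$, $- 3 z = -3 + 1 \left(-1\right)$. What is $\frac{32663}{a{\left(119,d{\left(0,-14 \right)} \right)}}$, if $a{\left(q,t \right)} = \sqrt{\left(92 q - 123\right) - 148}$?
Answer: $\frac{32663 \sqrt{10677}}{10677} \approx 316.1$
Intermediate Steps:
$z = \frac{4}{3}$ ($z = - \frac{-3 + 1 \left(-1\right)}{3} = - \frac{-3 - 1}{3} = \left(- \frac{1}{3}\right) \left(-4\right) = \frac{4}{3} \approx 1.3333$)
$d{\left(x,j \right)} = \frac{4}{3}$
$a{\left(q,t \right)} = \sqrt{-271 + 92 q}$ ($a{\left(q,t \right)} = \sqrt{\left(-123 + 92 q\right) - 148} = \sqrt{-271 + 92 q}$)
$\frac{32663}{a{\left(119,d{\left(0,-14 \right)} \right)}} = \frac{32663}{\sqrt{-271 + 92 \cdot 119}} = \frac{32663}{\sqrt{-271 + 10948}} = \frac{32663}{\sqrt{10677}} = 32663 \frac{\sqrt{10677}}{10677} = \frac{32663 \sqrt{10677}}{10677}$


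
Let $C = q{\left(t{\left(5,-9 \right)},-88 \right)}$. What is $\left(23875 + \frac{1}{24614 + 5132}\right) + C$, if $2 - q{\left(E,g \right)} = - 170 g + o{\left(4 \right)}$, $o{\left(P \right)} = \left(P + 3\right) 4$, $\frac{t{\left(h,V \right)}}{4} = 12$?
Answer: $\frac{264412195}{29746} \approx 8889.0$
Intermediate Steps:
$t{\left(h,V \right)} = 48$ ($t{\left(h,V \right)} = 4 \cdot 12 = 48$)
$o{\left(P \right)} = 12 + 4 P$ ($o{\left(P \right)} = \left(3 + P\right) 4 = 12 + 4 P$)
$q{\left(E,g \right)} = -26 + 170 g$ ($q{\left(E,g \right)} = 2 - \left(- 170 g + \left(12 + 4 \cdot 4\right)\right) = 2 - \left(- 170 g + \left(12 + 16\right)\right) = 2 - \left(- 170 g + 28\right) = 2 - \left(28 - 170 g\right) = 2 + \left(-28 + 170 g\right) = -26 + 170 g$)
$C = -14986$ ($C = -26 + 170 \left(-88\right) = -26 - 14960 = -14986$)
$\left(23875 + \frac{1}{24614 + 5132}\right) + C = \left(23875 + \frac{1}{24614 + 5132}\right) - 14986 = \left(23875 + \frac{1}{29746}\right) - 14986 = \frac{710185751}{29746} - 14986 = \frac{264412195}{29746}$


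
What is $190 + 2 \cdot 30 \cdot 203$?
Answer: $12370$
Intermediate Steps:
$190 + 2 \cdot 30 \cdot 203 = 190 + 60 \cdot 203 = 190 + 12180 = 12370$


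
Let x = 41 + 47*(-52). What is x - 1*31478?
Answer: -33881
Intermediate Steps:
x = -2403 (x = 41 - 2444 = -2403)
x - 1*31478 = -2403 - 1*31478 = -2403 - 31478 = -33881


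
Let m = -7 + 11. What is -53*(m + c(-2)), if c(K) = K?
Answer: -106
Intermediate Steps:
m = 4
-53*(m + c(-2)) = -53*(4 - 2) = -53*2 = -106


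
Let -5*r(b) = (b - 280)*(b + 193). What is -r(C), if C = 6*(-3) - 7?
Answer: -10248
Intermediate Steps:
C = -25 (C = -18 - 7 = -25)
r(b) = -(-280 + b)*(193 + b)/5 (r(b) = -(b - 280)*(b + 193)/5 = -(-280 + b)*(193 + b)/5)
-r(C) = -(10808 - ⅕*(-25)² + (87/5)*(-25)) = -(10808 - ⅕*625 - 435) = -(10808 - 125 - 435) = -1*10248 = -10248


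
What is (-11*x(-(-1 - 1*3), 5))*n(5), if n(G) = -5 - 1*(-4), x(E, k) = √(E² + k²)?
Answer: 11*√41 ≈ 70.434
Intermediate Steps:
n(G) = -1 (n(G) = -5 + 4 = -1)
(-11*x(-(-1 - 1*3), 5))*n(5) = -11*√((-(-1 - 1*3))² + 5²)*(-1) = -11*√((-(-1 - 3))² + 25)*(-1) = -11*√((-1*(-4))² + 25)*(-1) = -11*√(4² + 25)*(-1) = -11*√(16 + 25)*(-1) = -11*√41*(-1) = 11*√41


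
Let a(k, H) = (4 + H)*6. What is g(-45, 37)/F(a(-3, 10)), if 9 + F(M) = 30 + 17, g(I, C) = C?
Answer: 37/38 ≈ 0.97368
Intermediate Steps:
a(k, H) = 24 + 6*H
F(M) = 38 (F(M) = -9 + (30 + 17) = -9 + 47 = 38)
g(-45, 37)/F(a(-3, 10)) = 37/38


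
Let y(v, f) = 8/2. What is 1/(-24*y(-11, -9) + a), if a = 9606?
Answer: 1/9510 ≈ 0.00010515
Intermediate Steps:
y(v, f) = 4 (y(v, f) = 8*(½) = 4)
1/(-24*y(-11, -9) + a) = 1/(-24*4 + 9606) = 1/(-96 + 9606) = 1/9510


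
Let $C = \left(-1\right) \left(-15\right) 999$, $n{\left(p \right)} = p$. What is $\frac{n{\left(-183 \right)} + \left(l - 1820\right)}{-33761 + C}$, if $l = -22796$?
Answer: $\frac{24799}{18776} \approx 1.3208$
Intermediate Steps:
$C = 14985$ ($C = 15 \cdot 999 = 14985$)
$\frac{n{\left(-183 \right)} + \left(l - 1820\right)}{-33761 + C} = \frac{-183 - 24616}{-33761 + 14985} = \frac{-183 - 24616}{-18776} = \left(-183 - 24616\right) \left(- \frac{1}{18776}\right) = \left(-24799\right) \left(- \frac{1}{18776}\right) = \frac{24799}{18776}$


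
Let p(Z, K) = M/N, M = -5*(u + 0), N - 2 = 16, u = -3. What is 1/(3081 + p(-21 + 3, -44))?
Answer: 6/18491 ≈ 0.00032448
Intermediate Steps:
N = 18 (N = 2 + 16 = 18)
M = 15 (M = -5*(-3 + 0) = -5*(-3) = 15)
p(Z, K) = ⅚ (p(Z, K) = 15/18 = 15*(1/18) = ⅚)
1/(3081 + p(-21 + 3, -44)) = 1/(3081 + ⅚) = 1/(18491/6) = 6/18491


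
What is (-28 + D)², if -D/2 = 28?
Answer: 7056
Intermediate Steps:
D = -56 (D = -2*28 = -56)
(-28 + D)² = (-28 - 56)² = (-84)² = 7056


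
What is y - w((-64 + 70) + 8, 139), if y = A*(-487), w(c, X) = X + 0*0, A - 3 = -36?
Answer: 15932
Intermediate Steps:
A = -33 (A = 3 - 36 = -33)
w(c, X) = X (w(c, X) = X + 0 = X)
y = 16071 (y = -33*(-487) = 16071)
y - w((-64 + 70) + 8, 139) = 16071 - 1*139 = 16071 - 139 = 15932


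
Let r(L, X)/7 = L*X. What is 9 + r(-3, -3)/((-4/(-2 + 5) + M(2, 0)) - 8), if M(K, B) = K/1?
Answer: 9/22 ≈ 0.40909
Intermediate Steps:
M(K, B) = K (M(K, B) = K*1 = K)
r(L, X) = 7*L*X (r(L, X) = 7*(L*X) = 7*L*X)
9 + r(-3, -3)/((-4/(-2 + 5) + M(2, 0)) - 8) = 9 + (7*(-3)*(-3))/((-4/(-2 + 5) + 2) - 8) = 9 + 63/((-4/3 + 2) - 8) = 9 + 63/(⅔ - 8) = 9 + 63/(-22/3) = 9 + 63*(-3/22) = 9 - 189/22 = 9/22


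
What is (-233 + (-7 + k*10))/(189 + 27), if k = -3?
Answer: -5/4 ≈ -1.2500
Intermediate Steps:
(-233 + (-7 + k*10))/(189 + 27) = (-233 + (-7 - 3*10))/(189 + 27) = (-233 + (-7 - 30))/216 = (-233 - 37)*(1/216) = -270*1/216 = -5/4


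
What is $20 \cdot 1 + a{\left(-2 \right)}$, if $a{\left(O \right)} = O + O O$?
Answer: $22$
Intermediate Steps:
$a{\left(O \right)} = O + O^{2}$
$20 \cdot 1 + a{\left(-2 \right)} = 20 \cdot 1 - 2 \left(1 - 2\right) = 20 - -2 = 20 + 2 = 22$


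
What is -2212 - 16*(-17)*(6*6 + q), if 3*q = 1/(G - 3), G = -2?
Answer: 113428/15 ≈ 7561.9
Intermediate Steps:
q = -1/15 (q = 1/(3*(-2 - 3)) = (⅓)/(-5) = (⅓)*(-⅕) = -1/15 ≈ -0.066667)
-2212 - 16*(-17)*(6*6 + q) = -2212 - 16*(-17)*(6*6 - 1/15) = -2212 - (-272)*(36 - 1/15) = -2212 - (-272)*539/15 = -2212 - 1*(-146608/15) = -2212 + 146608/15 = 113428/15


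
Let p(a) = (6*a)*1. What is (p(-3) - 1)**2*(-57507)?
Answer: -20760027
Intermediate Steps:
p(a) = 6*a
(p(-3) - 1)**2*(-57507) = (6*(-3) - 1)**2*(-57507) = (-18 - 1)**2*(-57507) = (-19)**2*(-57507) = 361*(-57507) = -20760027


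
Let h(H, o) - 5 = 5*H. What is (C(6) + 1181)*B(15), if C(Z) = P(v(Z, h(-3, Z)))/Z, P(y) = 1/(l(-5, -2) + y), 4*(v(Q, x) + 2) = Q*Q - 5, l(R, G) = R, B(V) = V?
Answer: 53155/3 ≈ 17718.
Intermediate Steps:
h(H, o) = 5 + 5*H
v(Q, x) = -13/4 + Q²/4 (v(Q, x) = -2 + (Q*Q - 5)/4 = -2 + (Q² - 5)/4 = -2 + (-5 + Q²)/4 = -2 + (-5/4 + Q²/4) = -13/4 + Q²/4)
P(y) = 1/(-5 + y)
C(Z) = 1/(Z*(-33/4 + Z²/4)) (C(Z) = 1/((-5 + (-13/4 + Z²/4))*Z) = 1/((-33/4 + Z²/4)*Z) = 1/(Z*(-33/4 + Z²/4)))
(C(6) + 1181)*B(15) = (4/(6*(-33 + 6²)) + 1181)*15 = (4*(⅙)/(-33 + 36) + 1181)*15 = (4*(⅙)/3 + 1181)*15 = (4*(⅙)*(⅓) + 1181)*15 = (2/9 + 1181)*15 = (10631/9)*15 = 53155/3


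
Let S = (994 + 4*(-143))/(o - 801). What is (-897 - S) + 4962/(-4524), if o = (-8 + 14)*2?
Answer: -533964997/594906 ≈ -897.56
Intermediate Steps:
o = 12 (o = 6*2 = 12)
S = -422/789 (S = (994 + 4*(-143))/(12 - 801) = (994 - 572)/(-789) = 422*(-1/789) = -422/789 ≈ -0.53485)
(-897 - S) + 4962/(-4524) = (-897 - 1*(-422/789)) + 4962/(-4524) = (-897 + 422/789) + 4962*(-1/4524) = -707311/789 - 827/754 = -533964997/594906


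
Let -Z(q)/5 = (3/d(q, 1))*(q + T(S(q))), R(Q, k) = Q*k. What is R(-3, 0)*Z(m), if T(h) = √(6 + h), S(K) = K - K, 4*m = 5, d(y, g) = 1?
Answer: 0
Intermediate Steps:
m = 5/4 (m = (¼)*5 = 5/4 ≈ 1.2500)
S(K) = 0
Z(q) = -15*q - 15*√6 (Z(q) = -5*3/1*(q + √(6 + 0)) = -5*3*1*(q + √6) = -15*(q + √6) = -5*(3*q + 3*√6) = -15*q - 15*√6)
R(-3, 0)*Z(m) = (-3*0)*(-15*5/4 - 15*√6) = 0*(-75/4 - 15*√6) = 0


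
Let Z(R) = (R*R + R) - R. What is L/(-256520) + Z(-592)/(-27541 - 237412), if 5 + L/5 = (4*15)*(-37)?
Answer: -17390684631/13593148712 ≈ -1.2794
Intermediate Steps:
L = -11125 (L = -25 + 5*((4*15)*(-37)) = -25 + 5*(60*(-37)) = -25 + 5*(-2220) = -25 - 11100 = -11125)
Z(R) = R² (Z(R) = (R² + R) - R = (R + R²) - R = R²)
L/(-256520) + Z(-592)/(-27541 - 237412) = -11125/(-256520) + (-592)²/(-27541 - 237412) = -11125*(-1/256520) + 350464/(-264953) = 2225/51304 + 350464*(-1/264953) = 2225/51304 - 350464/264953 = -17390684631/13593148712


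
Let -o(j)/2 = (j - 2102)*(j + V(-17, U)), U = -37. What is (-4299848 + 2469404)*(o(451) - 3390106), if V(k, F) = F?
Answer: 3703130986632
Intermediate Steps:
o(j) = -2*(-2102 + j)*(-37 + j) (o(j) = -2*(j - 2102)*(j - 37) = -2*(-2102 + j)*(-37 + j))
(-4299848 + 2469404)*(o(451) - 3390106) = (-4299848 + 2469404)*((-155548 - 2*451² + 4278*451) - 3390106) = -1830444*((-155548 - 2*203401 + 1929378) - 3390106) = -1830444*((-155548 - 406802 + 1929378) - 3390106) = -1830444*(1367028 - 3390106) = -1830444*(-2023078) = 3703130986632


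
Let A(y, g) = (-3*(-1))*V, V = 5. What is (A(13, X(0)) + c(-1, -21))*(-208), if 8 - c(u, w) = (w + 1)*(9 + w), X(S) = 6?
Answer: 45136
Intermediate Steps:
c(u, w) = 8 - (1 + w)*(9 + w) (c(u, w) = 8 - (w + 1)*(9 + w) = 8 - (1 + w)*(9 + w))
A(y, g) = 15 (A(y, g) = -3*(-1)*5 = 3*5 = 15)
(A(13, X(0)) + c(-1, -21))*(-208) = (15 + (-1 - 1*(-21)**2 - 10*(-21)))*(-208) = (15 + (-1 - 1*441 + 210))*(-208) = (15 + (-1 - 441 + 210))*(-208) = (15 - 232)*(-208) = -217*(-208) = 45136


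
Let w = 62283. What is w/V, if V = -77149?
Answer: -62283/77149 ≈ -0.80731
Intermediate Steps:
w/V = 62283/(-77149) = 62283*(-1/77149) = -62283/77149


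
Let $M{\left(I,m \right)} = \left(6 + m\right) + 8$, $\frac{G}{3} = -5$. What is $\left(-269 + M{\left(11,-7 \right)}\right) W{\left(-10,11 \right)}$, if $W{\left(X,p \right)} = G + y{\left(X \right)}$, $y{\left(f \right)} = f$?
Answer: $6550$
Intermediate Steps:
$G = -15$ ($G = 3 \left(-5\right) = -15$)
$M{\left(I,m \right)} = 14 + m$
$W{\left(X,p \right)} = -15 + X$
$\left(-269 + M{\left(11,-7 \right)}\right) W{\left(-10,11 \right)} = \left(-269 + \left(14 - 7\right)\right) \left(-15 - 10\right) = \left(-269 + 7\right) \left(-25\right) = \left(-262\right) \left(-25\right) = 6550$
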